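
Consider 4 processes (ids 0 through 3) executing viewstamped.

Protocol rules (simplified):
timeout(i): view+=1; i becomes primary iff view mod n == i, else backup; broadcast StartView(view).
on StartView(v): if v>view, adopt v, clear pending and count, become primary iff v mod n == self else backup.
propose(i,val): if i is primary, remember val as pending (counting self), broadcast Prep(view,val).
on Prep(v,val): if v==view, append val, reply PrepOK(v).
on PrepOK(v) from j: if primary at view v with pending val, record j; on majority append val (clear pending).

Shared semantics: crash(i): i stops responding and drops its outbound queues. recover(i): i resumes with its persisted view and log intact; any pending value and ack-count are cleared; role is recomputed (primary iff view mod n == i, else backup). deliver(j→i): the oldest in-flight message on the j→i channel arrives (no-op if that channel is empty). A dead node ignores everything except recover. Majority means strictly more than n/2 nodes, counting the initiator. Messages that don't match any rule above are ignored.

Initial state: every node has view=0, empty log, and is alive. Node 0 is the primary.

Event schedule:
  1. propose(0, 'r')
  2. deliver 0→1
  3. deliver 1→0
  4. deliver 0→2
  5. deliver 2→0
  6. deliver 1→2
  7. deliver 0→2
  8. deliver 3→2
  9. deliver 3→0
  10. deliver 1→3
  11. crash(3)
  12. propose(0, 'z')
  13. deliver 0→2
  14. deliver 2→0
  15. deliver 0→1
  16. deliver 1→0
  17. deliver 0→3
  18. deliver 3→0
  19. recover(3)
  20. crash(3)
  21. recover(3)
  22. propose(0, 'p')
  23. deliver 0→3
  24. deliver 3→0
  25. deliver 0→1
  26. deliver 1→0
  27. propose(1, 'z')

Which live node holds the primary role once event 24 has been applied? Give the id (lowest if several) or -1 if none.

0

1. propose(0,'r'):  nop
2. deliver 0→1:  <1:back v0 r>
3. deliver 1→0:  nop
4. deliver 0→2:  <2:back v0 r>
5. deliver 2→0:  <0:prim v0 r>
6. deliver 1→2:  nop
7. deliver 0→2:  nop
8. deliver 3→2:  nop
9. deliver 3→0:  nop
10. deliver 1→3:  nop
11. crash(3):  <3:✗back v0 ->
12. propose(0,'z'):  nop
13. deliver 0→2:  <2:back v0 r,z>
14. deliver 2→0:  nop
15. deliver 0→1:  <1:back v0 r,z>
16. deliver 1→0:  <0:prim v0 r,z>
17. deliver 0→3:  nop
18. deliver 3→0:  nop
19. recover(3):  <3:back v0 ->
20. crash(3):  <3:✗back v0 ->
21. recover(3):  <3:back v0 ->
22. propose(0,'p'):  nop
23. deliver 0→3:  <3:back v0 r>
24. deliver 3→0:  nop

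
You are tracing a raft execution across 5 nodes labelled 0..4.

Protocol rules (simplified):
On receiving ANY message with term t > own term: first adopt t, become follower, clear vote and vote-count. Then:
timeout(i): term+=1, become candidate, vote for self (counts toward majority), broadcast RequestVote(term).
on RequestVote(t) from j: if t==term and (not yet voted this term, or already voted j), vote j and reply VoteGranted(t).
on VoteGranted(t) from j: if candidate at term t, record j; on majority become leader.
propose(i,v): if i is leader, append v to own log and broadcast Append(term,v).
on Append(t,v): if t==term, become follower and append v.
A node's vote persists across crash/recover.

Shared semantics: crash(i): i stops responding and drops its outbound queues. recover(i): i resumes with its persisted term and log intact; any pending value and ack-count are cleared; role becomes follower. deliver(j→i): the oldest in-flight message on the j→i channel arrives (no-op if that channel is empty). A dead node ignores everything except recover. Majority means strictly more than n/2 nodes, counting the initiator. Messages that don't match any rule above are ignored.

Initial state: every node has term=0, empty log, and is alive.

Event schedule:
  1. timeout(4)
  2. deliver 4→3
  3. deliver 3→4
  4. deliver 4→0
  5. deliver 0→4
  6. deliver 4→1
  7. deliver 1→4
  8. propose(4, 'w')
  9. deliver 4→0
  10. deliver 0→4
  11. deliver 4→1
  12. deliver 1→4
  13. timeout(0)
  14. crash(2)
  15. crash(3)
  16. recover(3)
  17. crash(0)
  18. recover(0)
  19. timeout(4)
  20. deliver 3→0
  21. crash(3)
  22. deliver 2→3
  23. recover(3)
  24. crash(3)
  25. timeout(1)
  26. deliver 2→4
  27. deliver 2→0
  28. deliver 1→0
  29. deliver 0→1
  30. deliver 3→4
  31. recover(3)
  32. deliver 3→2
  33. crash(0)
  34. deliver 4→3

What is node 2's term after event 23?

0

e1 timeout(4): 4[cand,t=1,-]
e2 deliver 4→3: 3[foll,t=1,-]
e3 deliver 3→4: ·
e4 deliver 4→0: 0[foll,t=1,-]
e5 deliver 0→4: 4[lead,t=1,-]
e6 deliver 4→1: 1[foll,t=1,-]
e7 deliver 1→4: ·
e8 propose(4,'w'): 4[lead,t=1,w]
e9 deliver 4→0: 0[foll,t=1,w]
e10 deliver 0→4: ·
e11 deliver 4→1: 1[foll,t=1,w]
e12 deliver 1→4: ·
e13 timeout(0): 0[cand,t=2,w]
e14 crash(2): 2[✗foll,t=0,-]
e15 crash(3): 3[✗foll,t=1,-]
e16 recover(3): 3[foll,t=1,-]
e17 crash(0): 0[✗cand,t=2,w]
e18 recover(0): 0[foll,t=2,w]
e19 timeout(4): 4[cand,t=2,w]
e20 deliver 3→0: ·
e21 crash(3): 3[✗foll,t=1,-]
e22 deliver 2→3: ·
e23 recover(3): 3[foll,t=1,-]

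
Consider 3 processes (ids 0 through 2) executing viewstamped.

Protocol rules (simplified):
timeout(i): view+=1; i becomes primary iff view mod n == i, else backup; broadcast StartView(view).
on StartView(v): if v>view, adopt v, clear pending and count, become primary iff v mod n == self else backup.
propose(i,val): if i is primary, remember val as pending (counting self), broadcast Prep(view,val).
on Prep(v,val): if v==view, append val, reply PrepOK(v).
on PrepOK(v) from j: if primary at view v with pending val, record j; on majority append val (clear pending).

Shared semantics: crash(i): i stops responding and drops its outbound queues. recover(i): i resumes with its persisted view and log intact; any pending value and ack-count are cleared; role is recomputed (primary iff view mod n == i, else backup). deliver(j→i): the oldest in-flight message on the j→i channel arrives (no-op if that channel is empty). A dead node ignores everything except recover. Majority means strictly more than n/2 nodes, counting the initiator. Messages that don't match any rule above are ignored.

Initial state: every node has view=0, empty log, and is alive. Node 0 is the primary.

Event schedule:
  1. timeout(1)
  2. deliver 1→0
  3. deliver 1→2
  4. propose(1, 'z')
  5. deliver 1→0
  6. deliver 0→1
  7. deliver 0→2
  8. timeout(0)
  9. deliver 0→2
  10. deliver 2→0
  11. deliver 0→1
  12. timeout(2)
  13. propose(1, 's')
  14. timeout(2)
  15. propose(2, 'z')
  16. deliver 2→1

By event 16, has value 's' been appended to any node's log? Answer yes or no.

no

1. timeout(1):  <1:prim v1 ->
2. deliver 1→0:  <0:back v1 ->
3. deliver 1→2:  <2:back v1 ->
4. propose(1,'z'):  nop
5. deliver 1→0:  <0:back v1 z>
6. deliver 0→1:  <1:prim v1 z>
7. deliver 0→2:  nop
8. timeout(0):  <0:back v2 z>
9. deliver 0→2:  <2:prim v2 ->
10. deliver 2→0:  nop
11. deliver 0→1:  <1:back v2 z>
12. timeout(2):  <2:back v3 ->
13. propose(1,'s'):  nop
14. timeout(2):  <2:back v4 ->
15. propose(2,'z'):  nop
16. deliver 2→1:  <1:back v3 z>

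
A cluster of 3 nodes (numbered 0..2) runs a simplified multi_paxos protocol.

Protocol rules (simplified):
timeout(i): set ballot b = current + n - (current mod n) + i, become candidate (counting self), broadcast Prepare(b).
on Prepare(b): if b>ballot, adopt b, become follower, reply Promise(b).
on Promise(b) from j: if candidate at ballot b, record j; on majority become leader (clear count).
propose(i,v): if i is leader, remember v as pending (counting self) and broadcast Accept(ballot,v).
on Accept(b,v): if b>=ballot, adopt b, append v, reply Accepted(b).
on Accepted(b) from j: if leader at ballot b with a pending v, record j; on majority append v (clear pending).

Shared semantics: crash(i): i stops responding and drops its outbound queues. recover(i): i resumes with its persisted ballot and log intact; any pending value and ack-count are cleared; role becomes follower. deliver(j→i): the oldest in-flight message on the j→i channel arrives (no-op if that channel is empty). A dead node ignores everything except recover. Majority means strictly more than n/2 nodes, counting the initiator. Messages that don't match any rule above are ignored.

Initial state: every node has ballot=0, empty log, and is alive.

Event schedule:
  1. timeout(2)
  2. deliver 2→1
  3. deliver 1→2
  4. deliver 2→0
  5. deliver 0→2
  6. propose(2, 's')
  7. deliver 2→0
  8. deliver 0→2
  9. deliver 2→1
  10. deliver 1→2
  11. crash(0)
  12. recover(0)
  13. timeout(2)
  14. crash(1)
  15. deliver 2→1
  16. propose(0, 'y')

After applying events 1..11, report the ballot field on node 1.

e1 timeout(2): 2[cand,b=5,-]
e2 deliver 2→1: 1[foll,b=5,-]
e3 deliver 1→2: 2[lead,b=5,-]
e4 deliver 2→0: 0[foll,b=5,-]
e5 deliver 0→2: ·
e6 propose(2,'s'): ·
e7 deliver 2→0: 0[foll,b=5,s]
e8 deliver 0→2: 2[lead,b=5,s]
e9 deliver 2→1: 1[foll,b=5,s]
e10 deliver 1→2: ·
e11 crash(0): 0[✗foll,b=5,s]

5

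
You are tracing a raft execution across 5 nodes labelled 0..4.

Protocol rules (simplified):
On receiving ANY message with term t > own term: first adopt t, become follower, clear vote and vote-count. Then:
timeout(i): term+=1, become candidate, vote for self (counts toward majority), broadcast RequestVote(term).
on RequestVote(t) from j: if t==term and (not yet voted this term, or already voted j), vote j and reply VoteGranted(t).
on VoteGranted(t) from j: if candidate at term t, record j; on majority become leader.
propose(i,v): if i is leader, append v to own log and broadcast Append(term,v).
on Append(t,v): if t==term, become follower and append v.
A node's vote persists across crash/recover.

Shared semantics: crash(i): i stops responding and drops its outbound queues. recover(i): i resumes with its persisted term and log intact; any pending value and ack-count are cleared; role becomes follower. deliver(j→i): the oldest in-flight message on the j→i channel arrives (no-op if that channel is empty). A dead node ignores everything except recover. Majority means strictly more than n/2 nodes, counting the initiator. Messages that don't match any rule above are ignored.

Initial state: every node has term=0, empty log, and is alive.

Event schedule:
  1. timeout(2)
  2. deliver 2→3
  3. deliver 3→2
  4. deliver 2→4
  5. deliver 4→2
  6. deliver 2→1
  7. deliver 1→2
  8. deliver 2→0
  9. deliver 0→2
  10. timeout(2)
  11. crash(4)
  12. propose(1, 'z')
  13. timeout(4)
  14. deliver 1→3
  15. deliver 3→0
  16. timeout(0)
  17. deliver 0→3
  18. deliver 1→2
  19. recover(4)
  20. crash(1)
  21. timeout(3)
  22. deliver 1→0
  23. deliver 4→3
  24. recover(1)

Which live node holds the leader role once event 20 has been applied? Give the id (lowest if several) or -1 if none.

-1

[1] timeout(2) → N2(cand t1 [-])
[2] deliver 2→3 → N3(foll t1 [-])
[3] deliver 3→2 → ∅
[4] deliver 2→4 → N4(foll t1 [-])
[5] deliver 4→2 → N2(lead t1 [-])
[6] deliver 2→1 → N1(foll t1 [-])
[7] deliver 1→2 → ∅
[8] deliver 2→0 → N0(foll t1 [-])
[9] deliver 0→2 → ∅
[10] timeout(2) → N2(cand t2 [-])
[11] crash(4) → N4(✗foll t1 [-])
[12] propose(1,'z') → ∅
[13] timeout(4) → ∅
[14] deliver 1→3 → ∅
[15] deliver 3→0 → ∅
[16] timeout(0) → N0(cand t2 [-])
[17] deliver 0→3 → N3(foll t2 [-])
[18] deliver 1→2 → ∅
[19] recover(4) → N4(foll t1 [-])
[20] crash(1) → N1(✗foll t1 [-])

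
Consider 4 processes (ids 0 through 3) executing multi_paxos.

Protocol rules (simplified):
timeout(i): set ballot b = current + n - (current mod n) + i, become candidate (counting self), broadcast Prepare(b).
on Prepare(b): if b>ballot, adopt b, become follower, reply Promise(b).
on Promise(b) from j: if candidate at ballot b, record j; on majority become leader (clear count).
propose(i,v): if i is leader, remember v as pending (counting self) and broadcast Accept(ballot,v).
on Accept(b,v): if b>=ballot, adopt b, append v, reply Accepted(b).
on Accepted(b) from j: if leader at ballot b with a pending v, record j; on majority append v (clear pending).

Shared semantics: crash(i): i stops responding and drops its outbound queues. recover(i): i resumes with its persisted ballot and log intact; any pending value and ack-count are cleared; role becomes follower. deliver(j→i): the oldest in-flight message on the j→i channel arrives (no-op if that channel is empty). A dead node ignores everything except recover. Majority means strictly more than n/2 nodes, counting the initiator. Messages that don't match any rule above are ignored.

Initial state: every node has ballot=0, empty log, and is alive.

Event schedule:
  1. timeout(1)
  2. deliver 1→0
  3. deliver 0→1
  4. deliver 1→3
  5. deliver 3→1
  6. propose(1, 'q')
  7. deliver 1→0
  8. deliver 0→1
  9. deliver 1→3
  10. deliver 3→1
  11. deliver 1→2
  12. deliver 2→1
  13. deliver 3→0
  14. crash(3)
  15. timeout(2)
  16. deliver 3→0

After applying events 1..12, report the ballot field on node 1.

[1] timeout(1) → N1(cand b5 [-])
[2] deliver 1→0 → N0(foll b5 [-])
[3] deliver 0→1 → ∅
[4] deliver 1→3 → N3(foll b5 [-])
[5] deliver 3→1 → N1(lead b5 [-])
[6] propose(1,'q') → ∅
[7] deliver 1→0 → N0(foll b5 [q])
[8] deliver 0→1 → ∅
[9] deliver 1→3 → N3(foll b5 [q])
[10] deliver 3→1 → N1(lead b5 [q])
[11] deliver 1→2 → N2(foll b5 [-])
[12] deliver 2→1 → ∅

5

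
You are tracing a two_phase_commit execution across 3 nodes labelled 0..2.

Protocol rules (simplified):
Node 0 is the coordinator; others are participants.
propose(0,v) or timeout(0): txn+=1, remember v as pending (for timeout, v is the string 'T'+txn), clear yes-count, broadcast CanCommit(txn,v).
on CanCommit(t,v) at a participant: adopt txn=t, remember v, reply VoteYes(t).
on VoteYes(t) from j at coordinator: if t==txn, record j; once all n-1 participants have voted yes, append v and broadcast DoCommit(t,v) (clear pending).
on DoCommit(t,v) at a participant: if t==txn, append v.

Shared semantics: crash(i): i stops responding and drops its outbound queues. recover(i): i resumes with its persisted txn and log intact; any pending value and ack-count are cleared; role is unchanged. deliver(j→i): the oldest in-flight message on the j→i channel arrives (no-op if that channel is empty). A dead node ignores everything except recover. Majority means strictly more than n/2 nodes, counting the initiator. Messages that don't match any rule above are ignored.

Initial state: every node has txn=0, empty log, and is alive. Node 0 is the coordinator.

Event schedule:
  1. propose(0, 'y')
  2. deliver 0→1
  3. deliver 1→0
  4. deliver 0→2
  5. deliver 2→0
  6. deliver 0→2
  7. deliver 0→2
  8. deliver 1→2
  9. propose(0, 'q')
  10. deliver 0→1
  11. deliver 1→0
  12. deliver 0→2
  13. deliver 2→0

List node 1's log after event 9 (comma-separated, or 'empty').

empty

after 1 — propose(0,'y'): n0:coor/t1/[-]
after 2 — deliver 0→1: n1:part/t1/[-]
after 3 — deliver 1→0: ·
after 4 — deliver 0→2: n2:part/t1/[-]
after 5 — deliver 2→0: n0:coor/t1/[y]
after 6 — deliver 0→2: n2:part/t1/[y]
after 7 — deliver 0→2: ·
after 8 — deliver 1→2: ·
after 9 — propose(0,'q'): n0:coor/t2/[y]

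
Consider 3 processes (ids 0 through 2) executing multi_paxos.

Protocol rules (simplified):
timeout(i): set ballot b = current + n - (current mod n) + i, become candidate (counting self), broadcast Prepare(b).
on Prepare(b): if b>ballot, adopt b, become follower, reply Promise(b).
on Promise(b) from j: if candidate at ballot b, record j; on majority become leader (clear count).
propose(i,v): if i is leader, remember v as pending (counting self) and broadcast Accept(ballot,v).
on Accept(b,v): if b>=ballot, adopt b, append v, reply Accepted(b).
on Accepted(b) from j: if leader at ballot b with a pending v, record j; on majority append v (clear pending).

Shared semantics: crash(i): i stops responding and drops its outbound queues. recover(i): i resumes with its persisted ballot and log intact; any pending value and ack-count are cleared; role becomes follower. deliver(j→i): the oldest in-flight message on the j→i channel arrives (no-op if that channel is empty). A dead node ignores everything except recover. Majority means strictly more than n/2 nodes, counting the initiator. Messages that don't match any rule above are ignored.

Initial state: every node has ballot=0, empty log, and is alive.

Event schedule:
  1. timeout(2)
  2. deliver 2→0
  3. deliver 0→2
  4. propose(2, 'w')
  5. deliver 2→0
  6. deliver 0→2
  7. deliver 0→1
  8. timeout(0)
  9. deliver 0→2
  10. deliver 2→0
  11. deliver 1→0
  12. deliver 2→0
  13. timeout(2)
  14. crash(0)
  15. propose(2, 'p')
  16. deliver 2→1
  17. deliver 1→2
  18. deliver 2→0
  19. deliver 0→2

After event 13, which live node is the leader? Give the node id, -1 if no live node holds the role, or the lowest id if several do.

0

[1] timeout(2) → N2(cand b5 [-])
[2] deliver 2→0 → N0(foll b5 [-])
[3] deliver 0→2 → N2(lead b5 [-])
[4] propose(2,'w') → ∅
[5] deliver 2→0 → N0(foll b5 [w])
[6] deliver 0→2 → N2(lead b5 [w])
[7] deliver 0→1 → ∅
[8] timeout(0) → N0(cand b6 [w])
[9] deliver 0→2 → N2(foll b6 [w])
[10] deliver 2→0 → N0(lead b6 [w])
[11] deliver 1→0 → ∅
[12] deliver 2→0 → ∅
[13] timeout(2) → N2(cand b11 [w])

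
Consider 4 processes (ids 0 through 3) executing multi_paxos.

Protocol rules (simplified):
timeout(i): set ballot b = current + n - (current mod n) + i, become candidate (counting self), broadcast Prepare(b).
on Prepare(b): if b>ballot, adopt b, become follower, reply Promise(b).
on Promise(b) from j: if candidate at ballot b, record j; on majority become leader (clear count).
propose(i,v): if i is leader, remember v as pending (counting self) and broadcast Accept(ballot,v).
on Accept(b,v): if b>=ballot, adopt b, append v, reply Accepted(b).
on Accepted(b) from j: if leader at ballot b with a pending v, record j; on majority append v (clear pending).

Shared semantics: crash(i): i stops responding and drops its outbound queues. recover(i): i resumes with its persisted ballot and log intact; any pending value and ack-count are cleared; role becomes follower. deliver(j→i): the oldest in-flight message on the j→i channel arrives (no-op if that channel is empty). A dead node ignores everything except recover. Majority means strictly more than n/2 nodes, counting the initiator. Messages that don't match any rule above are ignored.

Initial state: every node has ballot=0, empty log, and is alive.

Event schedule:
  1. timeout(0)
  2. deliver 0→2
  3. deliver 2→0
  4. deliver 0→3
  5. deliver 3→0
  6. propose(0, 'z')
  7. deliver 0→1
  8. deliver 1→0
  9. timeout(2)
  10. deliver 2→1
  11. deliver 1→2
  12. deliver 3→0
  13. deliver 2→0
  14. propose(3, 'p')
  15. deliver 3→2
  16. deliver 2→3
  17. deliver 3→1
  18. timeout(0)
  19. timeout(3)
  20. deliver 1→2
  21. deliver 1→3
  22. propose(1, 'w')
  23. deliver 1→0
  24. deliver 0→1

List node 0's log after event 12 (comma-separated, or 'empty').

after 1 — timeout(0): n0:cand/b4/[-]
after 2 — deliver 0→2: n2:foll/b4/[-]
after 3 — deliver 2→0: ·
after 4 — deliver 0→3: n3:foll/b4/[-]
after 5 — deliver 3→0: n0:lead/b4/[-]
after 6 — propose(0,'z'): ·
after 7 — deliver 0→1: n1:foll/b4/[-]
after 8 — deliver 1→0: ·
after 9 — timeout(2): n2:cand/b10/[-]
after 10 — deliver 2→1: n1:foll/b10/[-]
after 11 — deliver 1→2: ·
after 12 — deliver 3→0: ·

empty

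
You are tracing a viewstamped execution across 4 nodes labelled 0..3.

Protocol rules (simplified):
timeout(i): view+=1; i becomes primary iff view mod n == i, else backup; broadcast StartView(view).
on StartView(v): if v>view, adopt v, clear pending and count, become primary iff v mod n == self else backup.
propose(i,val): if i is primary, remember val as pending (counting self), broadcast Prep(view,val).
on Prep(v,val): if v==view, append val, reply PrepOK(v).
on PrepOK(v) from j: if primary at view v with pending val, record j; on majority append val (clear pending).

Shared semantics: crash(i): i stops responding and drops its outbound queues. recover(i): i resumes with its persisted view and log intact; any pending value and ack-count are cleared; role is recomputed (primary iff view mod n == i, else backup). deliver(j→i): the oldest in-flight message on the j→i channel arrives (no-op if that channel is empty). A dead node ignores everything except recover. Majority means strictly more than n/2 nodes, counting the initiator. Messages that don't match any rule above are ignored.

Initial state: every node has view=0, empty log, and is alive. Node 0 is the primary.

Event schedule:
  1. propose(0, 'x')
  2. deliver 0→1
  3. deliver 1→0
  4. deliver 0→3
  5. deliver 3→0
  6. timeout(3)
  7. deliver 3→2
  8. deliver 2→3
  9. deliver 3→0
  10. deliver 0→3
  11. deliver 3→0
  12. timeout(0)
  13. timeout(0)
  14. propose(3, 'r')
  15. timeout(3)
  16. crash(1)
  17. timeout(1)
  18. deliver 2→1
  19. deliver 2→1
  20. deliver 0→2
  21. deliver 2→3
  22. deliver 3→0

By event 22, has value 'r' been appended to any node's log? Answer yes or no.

after 1 — propose(0,'x'): ·
after 2 — deliver 0→1: n1:back/v0/[x]
after 3 — deliver 1→0: ·
after 4 — deliver 0→3: n3:back/v0/[x]
after 5 — deliver 3→0: n0:prim/v0/[x]
after 6 — timeout(3): n3:back/v1/[x]
after 7 — deliver 3→2: n2:back/v1/[-]
after 8 — deliver 2→3: ·
after 9 — deliver 3→0: n0:back/v1/[x]
after 10 — deliver 0→3: ·
after 11 — deliver 3→0: ·
after 12 — timeout(0): n0:back/v2/[x]
after 13 — timeout(0): n0:back/v3/[x]
after 14 — propose(3,'r'): ·
after 15 — timeout(3): n3:back/v2/[x]
after 16 — crash(1): n1:✗back/v0/[x]
after 17 — timeout(1): ·
after 18 — deliver 2→1: ·
after 19 — deliver 2→1: ·
after 20 — deliver 0→2: ·
after 21 — deliver 2→3: ·
after 22 — deliver 3→0: ·

no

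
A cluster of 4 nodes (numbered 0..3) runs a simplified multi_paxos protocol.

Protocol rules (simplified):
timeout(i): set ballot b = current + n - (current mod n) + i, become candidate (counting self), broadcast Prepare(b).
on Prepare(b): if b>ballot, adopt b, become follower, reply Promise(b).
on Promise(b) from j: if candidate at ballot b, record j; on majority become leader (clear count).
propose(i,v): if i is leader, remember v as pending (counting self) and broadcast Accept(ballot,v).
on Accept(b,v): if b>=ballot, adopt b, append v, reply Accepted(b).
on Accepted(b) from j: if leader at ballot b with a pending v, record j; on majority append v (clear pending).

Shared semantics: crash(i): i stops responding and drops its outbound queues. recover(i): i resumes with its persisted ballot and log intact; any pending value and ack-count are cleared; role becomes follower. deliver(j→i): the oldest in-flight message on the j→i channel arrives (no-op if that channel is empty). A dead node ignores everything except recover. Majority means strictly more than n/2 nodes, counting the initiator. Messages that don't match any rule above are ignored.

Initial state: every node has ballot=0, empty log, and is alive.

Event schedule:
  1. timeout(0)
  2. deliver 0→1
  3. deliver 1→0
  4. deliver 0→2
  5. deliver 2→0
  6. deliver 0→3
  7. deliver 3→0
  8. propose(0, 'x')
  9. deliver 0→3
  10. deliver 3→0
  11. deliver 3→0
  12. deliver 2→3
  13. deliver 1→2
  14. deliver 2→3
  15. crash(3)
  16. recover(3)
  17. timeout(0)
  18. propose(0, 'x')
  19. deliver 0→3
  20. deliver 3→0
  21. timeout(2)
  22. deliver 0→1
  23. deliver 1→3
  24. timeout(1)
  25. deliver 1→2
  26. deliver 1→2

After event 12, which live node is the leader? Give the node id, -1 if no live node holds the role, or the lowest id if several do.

0

[1] timeout(0) → N0(cand b4 [-])
[2] deliver 0→1 → N1(foll b4 [-])
[3] deliver 1→0 → ∅
[4] deliver 0→2 → N2(foll b4 [-])
[5] deliver 2→0 → N0(lead b4 [-])
[6] deliver 0→3 → N3(foll b4 [-])
[7] deliver 3→0 → ∅
[8] propose(0,'x') → ∅
[9] deliver 0→3 → N3(foll b4 [x])
[10] deliver 3→0 → ∅
[11] deliver 3→0 → ∅
[12] deliver 2→3 → ∅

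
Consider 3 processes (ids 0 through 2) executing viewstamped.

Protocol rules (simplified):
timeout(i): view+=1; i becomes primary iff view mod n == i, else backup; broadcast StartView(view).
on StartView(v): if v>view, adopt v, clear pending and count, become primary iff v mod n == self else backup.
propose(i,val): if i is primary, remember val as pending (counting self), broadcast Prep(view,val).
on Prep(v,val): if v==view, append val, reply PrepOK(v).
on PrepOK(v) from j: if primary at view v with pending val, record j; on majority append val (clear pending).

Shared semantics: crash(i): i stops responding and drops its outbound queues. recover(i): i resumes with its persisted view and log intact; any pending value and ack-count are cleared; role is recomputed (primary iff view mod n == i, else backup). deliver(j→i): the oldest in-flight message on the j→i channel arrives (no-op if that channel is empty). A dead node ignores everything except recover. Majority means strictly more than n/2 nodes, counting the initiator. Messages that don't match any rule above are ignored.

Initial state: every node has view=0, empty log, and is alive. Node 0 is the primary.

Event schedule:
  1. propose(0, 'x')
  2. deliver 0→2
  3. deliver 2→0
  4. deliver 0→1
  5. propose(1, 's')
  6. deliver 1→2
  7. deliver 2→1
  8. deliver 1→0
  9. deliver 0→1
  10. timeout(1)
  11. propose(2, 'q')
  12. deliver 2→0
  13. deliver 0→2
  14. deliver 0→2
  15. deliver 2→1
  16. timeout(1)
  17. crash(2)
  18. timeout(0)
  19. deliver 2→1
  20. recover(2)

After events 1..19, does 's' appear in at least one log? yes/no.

no

[1] propose(0,'x') → ∅
[2] deliver 0→2 → N2(back v0 [x])
[3] deliver 2→0 → N0(prim v0 [x])
[4] deliver 0→1 → N1(back v0 [x])
[5] propose(1,'s') → ∅
[6] deliver 1→2 → ∅
[7] deliver 2→1 → ∅
[8] deliver 1→0 → ∅
[9] deliver 0→1 → ∅
[10] timeout(1) → N1(prim v1 [x])
[11] propose(2,'q') → ∅
[12] deliver 2→0 → ∅
[13] deliver 0→2 → ∅
[14] deliver 0→2 → ∅
[15] deliver 2→1 → ∅
[16] timeout(1) → N1(back v2 [x])
[17] crash(2) → N2(✗back v0 [x])
[18] timeout(0) → N0(back v1 [x])
[19] deliver 2→1 → ∅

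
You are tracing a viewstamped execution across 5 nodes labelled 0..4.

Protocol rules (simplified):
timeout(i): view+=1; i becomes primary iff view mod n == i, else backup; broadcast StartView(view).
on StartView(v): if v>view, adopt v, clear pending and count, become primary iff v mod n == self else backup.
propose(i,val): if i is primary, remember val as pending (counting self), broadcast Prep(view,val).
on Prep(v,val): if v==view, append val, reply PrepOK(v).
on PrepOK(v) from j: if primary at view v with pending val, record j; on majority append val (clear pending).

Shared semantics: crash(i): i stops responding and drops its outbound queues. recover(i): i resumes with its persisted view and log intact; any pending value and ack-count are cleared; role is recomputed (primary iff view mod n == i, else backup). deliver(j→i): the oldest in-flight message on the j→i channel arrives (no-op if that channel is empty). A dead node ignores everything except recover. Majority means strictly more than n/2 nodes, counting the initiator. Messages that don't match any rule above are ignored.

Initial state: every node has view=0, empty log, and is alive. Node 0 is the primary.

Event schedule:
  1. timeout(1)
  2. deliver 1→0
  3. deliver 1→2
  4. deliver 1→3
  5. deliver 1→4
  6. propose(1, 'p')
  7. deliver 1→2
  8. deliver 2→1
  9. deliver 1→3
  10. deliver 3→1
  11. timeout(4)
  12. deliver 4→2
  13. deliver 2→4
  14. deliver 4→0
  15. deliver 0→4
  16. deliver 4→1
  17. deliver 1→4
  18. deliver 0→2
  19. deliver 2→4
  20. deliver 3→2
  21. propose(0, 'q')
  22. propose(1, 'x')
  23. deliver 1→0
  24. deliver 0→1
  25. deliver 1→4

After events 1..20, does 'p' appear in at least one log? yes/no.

after 1 — timeout(1): n1:prim/v1/[-]
after 2 — deliver 1→0: n0:back/v1/[-]
after 3 — deliver 1→2: n2:back/v1/[-]
after 4 — deliver 1→3: n3:back/v1/[-]
after 5 — deliver 1→4: n4:back/v1/[-]
after 6 — propose(1,'p'): ·
after 7 — deliver 1→2: n2:back/v1/[p]
after 8 — deliver 2→1: ·
after 9 — deliver 1→3: n3:back/v1/[p]
after 10 — deliver 3→1: n1:prim/v1/[p]
after 11 — timeout(4): n4:back/v2/[-]
after 12 — deliver 4→2: n2:prim/v2/[p]
after 13 — deliver 2→4: ·
after 14 — deliver 4→0: n0:back/v2/[-]
after 15 — deliver 0→4: ·
after 16 — deliver 4→1: n1:back/v2/[p]
after 17 — deliver 1→4: ·
after 18 — deliver 0→2: ·
after 19 — deliver 2→4: ·
after 20 — deliver 3→2: ·

yes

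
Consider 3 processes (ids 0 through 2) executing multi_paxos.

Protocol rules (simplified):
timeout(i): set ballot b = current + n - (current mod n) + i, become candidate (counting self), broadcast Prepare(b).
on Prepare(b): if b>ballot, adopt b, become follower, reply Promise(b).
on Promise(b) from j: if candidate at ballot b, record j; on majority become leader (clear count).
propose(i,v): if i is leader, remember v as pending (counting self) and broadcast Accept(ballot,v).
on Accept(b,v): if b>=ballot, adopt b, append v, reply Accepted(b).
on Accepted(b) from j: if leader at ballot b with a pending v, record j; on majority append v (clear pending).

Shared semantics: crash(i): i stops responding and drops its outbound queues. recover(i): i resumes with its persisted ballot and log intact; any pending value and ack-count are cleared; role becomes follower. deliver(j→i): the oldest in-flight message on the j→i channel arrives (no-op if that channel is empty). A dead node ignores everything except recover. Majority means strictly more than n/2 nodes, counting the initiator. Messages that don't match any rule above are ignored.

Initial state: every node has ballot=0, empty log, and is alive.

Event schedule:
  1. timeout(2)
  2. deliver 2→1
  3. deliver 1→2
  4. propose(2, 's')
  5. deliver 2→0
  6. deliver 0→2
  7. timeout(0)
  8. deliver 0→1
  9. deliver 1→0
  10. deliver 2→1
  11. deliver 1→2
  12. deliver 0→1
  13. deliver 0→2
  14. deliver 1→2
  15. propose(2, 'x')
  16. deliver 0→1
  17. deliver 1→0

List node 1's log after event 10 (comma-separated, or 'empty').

empty

step 1 timeout(2): 2={cand,b=5,log=-}
step 2 deliver 2→1: 1={foll,b=5,log=-}
step 3 deliver 1→2: 2={lead,b=5,log=-}
step 4 propose(2,'s'): —
step 5 deliver 2→0: 0={foll,b=5,log=-}
step 6 deliver 0→2: —
step 7 timeout(0): 0={cand,b=6,log=-}
step 8 deliver 0→1: 1={foll,b=6,log=-}
step 9 deliver 1→0: 0={lead,b=6,log=-}
step 10 deliver 2→1: —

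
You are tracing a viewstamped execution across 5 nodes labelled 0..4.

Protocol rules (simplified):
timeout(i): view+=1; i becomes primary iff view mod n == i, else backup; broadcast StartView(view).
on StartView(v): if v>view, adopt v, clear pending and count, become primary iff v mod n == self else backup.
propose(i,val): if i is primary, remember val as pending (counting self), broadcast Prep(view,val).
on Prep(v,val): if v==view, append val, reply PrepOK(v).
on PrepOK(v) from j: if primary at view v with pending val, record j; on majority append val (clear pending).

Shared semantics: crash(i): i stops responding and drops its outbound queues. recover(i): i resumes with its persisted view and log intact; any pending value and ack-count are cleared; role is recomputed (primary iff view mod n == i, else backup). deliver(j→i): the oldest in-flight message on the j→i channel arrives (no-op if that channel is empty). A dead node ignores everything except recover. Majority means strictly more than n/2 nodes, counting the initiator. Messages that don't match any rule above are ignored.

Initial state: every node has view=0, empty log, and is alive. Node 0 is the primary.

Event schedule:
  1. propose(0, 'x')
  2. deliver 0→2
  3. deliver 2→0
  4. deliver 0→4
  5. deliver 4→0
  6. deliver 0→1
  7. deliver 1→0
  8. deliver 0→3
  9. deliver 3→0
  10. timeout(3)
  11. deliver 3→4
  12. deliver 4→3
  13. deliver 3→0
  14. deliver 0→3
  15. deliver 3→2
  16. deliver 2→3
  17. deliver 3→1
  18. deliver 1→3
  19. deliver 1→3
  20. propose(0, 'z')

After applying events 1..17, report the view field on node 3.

step 1 propose(0,'x'): —
step 2 deliver 0→2: 2={back,v=0,log=x}
step 3 deliver 2→0: —
step 4 deliver 0→4: 4={back,v=0,log=x}
step 5 deliver 4→0: 0={prim,v=0,log=x}
step 6 deliver 0→1: 1={back,v=0,log=x}
step 7 deliver 1→0: —
step 8 deliver 0→3: 3={back,v=0,log=x}
step 9 deliver 3→0: —
step 10 timeout(3): 3={back,v=1,log=x}
step 11 deliver 3→4: 4={back,v=1,log=x}
step 12 deliver 4→3: —
step 13 deliver 3→0: 0={back,v=1,log=x}
step 14 deliver 0→3: —
step 15 deliver 3→2: 2={back,v=1,log=x}
step 16 deliver 2→3: —
step 17 deliver 3→1: 1={prim,v=1,log=x}

1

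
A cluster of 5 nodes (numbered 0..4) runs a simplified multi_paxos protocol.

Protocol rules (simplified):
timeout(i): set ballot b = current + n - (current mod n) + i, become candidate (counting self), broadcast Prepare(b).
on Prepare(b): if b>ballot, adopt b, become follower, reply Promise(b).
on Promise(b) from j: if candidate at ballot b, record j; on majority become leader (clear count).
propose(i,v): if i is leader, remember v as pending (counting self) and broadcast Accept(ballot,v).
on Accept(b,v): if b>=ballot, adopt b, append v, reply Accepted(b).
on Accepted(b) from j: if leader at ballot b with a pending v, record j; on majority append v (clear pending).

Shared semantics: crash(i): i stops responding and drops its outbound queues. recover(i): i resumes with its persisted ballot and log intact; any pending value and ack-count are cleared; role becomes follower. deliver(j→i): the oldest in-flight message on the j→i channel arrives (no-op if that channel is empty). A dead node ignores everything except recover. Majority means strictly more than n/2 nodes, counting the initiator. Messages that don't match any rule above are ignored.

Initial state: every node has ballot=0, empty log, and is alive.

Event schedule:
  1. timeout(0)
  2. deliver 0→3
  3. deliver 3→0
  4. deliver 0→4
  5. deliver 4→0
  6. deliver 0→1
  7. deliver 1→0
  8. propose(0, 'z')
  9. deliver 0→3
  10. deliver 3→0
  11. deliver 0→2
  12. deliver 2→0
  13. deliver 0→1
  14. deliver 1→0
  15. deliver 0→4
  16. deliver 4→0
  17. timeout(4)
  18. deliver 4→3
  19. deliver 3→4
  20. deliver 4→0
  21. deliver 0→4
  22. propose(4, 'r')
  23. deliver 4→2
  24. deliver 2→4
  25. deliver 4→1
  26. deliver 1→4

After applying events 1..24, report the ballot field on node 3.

14

1. timeout(0):  <0:cand b5 ->
2. deliver 0→3:  <3:foll b5 ->
3. deliver 3→0:  nop
4. deliver 0→4:  <4:foll b5 ->
5. deliver 4→0:  <0:lead b5 ->
6. deliver 0→1:  <1:foll b5 ->
7. deliver 1→0:  nop
8. propose(0,'z'):  nop
9. deliver 0→3:  <3:foll b5 z>
10. deliver 3→0:  nop
11. deliver 0→2:  <2:foll b5 ->
12. deliver 2→0:  nop
13. deliver 0→1:  <1:foll b5 z>
14. deliver 1→0:  <0:lead b5 z>
15. deliver 0→4:  <4:foll b5 z>
16. deliver 4→0:  nop
17. timeout(4):  <4:cand b14 z>
18. deliver 4→3:  <3:foll b14 z>
19. deliver 3→4:  nop
20. deliver 4→0:  <0:foll b14 z>
21. deliver 0→4:  <4:lead b14 z>
22. propose(4,'r'):  nop
23. deliver 4→2:  <2:foll b14 ->
24. deliver 2→4:  nop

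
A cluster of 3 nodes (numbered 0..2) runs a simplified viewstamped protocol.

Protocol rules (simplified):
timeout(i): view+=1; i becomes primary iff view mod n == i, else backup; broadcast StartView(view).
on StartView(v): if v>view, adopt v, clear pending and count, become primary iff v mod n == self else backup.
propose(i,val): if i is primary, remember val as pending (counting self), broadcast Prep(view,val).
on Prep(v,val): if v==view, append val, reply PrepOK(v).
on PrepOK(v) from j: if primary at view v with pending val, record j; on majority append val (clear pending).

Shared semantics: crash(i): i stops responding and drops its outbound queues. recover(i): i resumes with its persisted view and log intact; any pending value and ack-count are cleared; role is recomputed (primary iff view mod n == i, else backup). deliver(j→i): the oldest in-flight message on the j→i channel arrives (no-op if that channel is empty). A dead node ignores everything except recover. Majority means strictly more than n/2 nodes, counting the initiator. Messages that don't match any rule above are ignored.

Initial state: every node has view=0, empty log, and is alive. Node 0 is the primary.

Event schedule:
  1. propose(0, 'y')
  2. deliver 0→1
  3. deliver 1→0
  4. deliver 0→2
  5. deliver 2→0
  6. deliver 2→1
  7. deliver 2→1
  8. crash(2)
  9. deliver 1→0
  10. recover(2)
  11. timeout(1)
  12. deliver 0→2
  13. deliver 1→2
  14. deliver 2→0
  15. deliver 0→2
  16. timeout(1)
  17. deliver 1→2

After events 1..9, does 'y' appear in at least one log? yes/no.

yes

e1 propose(0,'y'): ·
e2 deliver 0→1: 1[back,v=0,y]
e3 deliver 1→0: 0[prim,v=0,y]
e4 deliver 0→2: 2[back,v=0,y]
e5 deliver 2→0: ·
e6 deliver 2→1: ·
e7 deliver 2→1: ·
e8 crash(2): 2[✗back,v=0,y]
e9 deliver 1→0: ·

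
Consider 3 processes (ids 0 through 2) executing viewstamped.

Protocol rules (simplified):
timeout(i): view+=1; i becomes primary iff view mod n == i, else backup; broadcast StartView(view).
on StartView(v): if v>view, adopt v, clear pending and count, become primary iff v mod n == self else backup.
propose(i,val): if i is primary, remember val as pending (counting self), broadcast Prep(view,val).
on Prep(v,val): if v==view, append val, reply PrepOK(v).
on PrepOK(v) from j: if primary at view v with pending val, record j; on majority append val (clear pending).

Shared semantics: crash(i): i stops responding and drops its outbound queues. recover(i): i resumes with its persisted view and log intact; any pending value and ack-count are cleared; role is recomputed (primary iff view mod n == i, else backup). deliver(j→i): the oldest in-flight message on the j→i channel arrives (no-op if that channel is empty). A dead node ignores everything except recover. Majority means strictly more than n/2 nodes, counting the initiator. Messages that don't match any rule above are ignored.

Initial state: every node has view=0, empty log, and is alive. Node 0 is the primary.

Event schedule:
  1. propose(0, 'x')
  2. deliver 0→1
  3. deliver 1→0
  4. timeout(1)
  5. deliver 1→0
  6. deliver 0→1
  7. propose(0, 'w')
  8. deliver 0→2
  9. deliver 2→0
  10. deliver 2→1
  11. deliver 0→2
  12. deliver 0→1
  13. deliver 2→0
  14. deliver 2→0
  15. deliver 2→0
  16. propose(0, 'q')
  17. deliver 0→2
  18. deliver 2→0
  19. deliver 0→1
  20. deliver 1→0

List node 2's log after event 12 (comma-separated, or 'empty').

x

after 1 — propose(0,'x'): ·
after 2 — deliver 0→1: n1:back/v0/[x]
after 3 — deliver 1→0: n0:prim/v0/[x]
after 4 — timeout(1): n1:prim/v1/[x]
after 5 — deliver 1→0: n0:back/v1/[x]
after 6 — deliver 0→1: ·
after 7 — propose(0,'w'): ·
after 8 — deliver 0→2: n2:back/v0/[x]
after 9 — deliver 2→0: ·
after 10 — deliver 2→1: ·
after 11 — deliver 0→2: ·
after 12 — deliver 0→1: ·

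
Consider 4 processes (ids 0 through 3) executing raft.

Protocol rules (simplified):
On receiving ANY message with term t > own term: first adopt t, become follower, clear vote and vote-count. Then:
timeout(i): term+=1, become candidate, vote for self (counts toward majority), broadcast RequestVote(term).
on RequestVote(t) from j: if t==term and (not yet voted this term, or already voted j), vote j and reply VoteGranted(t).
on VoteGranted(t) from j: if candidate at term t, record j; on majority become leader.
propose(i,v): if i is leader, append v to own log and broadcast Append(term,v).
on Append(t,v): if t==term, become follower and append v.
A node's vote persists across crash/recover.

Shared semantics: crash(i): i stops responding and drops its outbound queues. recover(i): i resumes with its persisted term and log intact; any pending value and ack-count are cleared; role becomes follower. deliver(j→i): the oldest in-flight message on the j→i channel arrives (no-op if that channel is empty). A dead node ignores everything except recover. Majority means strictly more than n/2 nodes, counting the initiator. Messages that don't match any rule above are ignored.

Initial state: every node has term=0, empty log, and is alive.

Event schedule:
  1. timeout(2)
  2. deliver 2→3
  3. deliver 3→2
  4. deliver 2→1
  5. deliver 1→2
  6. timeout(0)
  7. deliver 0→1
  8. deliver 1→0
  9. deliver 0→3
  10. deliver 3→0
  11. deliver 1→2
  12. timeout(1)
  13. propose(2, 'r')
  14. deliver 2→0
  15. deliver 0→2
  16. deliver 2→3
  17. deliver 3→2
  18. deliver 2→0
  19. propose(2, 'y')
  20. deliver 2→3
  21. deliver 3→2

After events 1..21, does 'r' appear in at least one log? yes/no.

1. timeout(2):  <2:cand t1 ->
2. deliver 2→3:  <3:foll t1 ->
3. deliver 3→2:  nop
4. deliver 2→1:  <1:foll t1 ->
5. deliver 1→2:  <2:lead t1 ->
6. timeout(0):  <0:cand t1 ->
7. deliver 0→1:  nop
8. deliver 1→0:  nop
9. deliver 0→3:  nop
10. deliver 3→0:  nop
11. deliver 1→2:  nop
12. timeout(1):  <1:cand t2 ->
13. propose(2,'r'):  <2:lead t1 r>
14. deliver 2→0:  nop
15. deliver 0→2:  nop
16. deliver 2→3:  <3:foll t1 r>
17. deliver 3→2:  nop
18. deliver 2→0:  <0:foll t1 r>
19. propose(2,'y'):  <2:lead t1 r,y>
20. deliver 2→3:  <3:foll t1 r,y>
21. deliver 3→2:  nop

yes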